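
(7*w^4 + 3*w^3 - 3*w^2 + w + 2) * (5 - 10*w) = -70*w^5 + 5*w^4 + 45*w^3 - 25*w^2 - 15*w + 10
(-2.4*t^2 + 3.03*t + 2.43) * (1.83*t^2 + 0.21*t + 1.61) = -4.392*t^4 + 5.0409*t^3 + 1.2192*t^2 + 5.3886*t + 3.9123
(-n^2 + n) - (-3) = -n^2 + n + 3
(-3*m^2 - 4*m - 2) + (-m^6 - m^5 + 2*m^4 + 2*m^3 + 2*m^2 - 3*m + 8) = -m^6 - m^5 + 2*m^4 + 2*m^3 - m^2 - 7*m + 6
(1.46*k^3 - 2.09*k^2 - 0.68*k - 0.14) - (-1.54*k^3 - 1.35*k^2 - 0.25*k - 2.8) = 3.0*k^3 - 0.74*k^2 - 0.43*k + 2.66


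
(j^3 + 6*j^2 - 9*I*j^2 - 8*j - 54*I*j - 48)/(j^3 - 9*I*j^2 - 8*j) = (j + 6)/j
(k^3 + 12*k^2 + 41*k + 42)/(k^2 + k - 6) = (k^2 + 9*k + 14)/(k - 2)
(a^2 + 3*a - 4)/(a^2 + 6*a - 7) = (a + 4)/(a + 7)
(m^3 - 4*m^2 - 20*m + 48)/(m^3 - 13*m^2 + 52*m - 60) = (m + 4)/(m - 5)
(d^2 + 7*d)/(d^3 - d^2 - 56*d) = 1/(d - 8)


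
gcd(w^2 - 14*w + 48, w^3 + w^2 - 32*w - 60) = w - 6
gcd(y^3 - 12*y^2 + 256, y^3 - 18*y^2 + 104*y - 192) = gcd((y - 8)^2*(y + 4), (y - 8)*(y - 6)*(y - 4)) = y - 8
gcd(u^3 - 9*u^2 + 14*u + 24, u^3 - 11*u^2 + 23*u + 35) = u + 1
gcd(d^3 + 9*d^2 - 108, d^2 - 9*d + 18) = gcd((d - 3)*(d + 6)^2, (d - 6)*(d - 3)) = d - 3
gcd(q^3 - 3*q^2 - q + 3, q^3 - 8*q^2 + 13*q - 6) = q - 1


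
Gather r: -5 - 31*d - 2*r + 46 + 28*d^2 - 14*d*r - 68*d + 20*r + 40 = 28*d^2 - 99*d + r*(18 - 14*d) + 81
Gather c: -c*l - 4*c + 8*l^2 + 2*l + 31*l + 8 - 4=c*(-l - 4) + 8*l^2 + 33*l + 4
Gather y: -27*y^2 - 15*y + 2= -27*y^2 - 15*y + 2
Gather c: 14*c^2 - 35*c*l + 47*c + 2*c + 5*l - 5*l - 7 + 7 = 14*c^2 + c*(49 - 35*l)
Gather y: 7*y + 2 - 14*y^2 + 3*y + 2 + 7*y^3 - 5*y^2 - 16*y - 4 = 7*y^3 - 19*y^2 - 6*y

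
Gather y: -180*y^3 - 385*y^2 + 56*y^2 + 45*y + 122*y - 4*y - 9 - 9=-180*y^3 - 329*y^2 + 163*y - 18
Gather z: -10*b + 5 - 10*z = -10*b - 10*z + 5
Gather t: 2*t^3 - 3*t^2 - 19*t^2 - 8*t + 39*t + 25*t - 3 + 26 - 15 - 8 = 2*t^3 - 22*t^2 + 56*t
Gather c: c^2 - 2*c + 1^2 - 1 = c^2 - 2*c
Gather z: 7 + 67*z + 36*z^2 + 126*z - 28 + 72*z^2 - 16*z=108*z^2 + 177*z - 21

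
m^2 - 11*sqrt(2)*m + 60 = (m - 6*sqrt(2))*(m - 5*sqrt(2))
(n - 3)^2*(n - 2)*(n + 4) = n^4 - 4*n^3 - 11*n^2 + 66*n - 72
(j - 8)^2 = j^2 - 16*j + 64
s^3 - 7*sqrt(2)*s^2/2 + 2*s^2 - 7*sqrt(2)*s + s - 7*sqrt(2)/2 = (s + 1)^2*(s - 7*sqrt(2)/2)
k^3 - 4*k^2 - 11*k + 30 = (k - 5)*(k - 2)*(k + 3)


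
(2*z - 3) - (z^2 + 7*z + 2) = -z^2 - 5*z - 5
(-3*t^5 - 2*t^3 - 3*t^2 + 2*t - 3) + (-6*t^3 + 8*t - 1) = -3*t^5 - 8*t^3 - 3*t^2 + 10*t - 4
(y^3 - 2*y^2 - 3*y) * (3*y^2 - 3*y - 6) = 3*y^5 - 9*y^4 - 9*y^3 + 21*y^2 + 18*y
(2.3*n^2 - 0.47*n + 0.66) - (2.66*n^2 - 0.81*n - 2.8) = -0.36*n^2 + 0.34*n + 3.46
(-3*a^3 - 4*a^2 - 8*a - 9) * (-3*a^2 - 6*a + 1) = 9*a^5 + 30*a^4 + 45*a^3 + 71*a^2 + 46*a - 9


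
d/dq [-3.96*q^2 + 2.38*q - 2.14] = 2.38 - 7.92*q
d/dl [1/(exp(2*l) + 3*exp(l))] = (-2*exp(l) - 3)*exp(-l)/(exp(l) + 3)^2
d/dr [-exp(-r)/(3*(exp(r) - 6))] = 2*(exp(r) - 3)*exp(-r)/(3*(exp(r) - 6)^2)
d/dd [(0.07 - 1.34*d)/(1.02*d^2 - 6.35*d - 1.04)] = (1.3668*d^2 - 0.142799999999999*d + 1.8381)/(1.0404*d^4 - 12.954*d^3 + 38.2009*d^2 + 13.208*d + 1.0816)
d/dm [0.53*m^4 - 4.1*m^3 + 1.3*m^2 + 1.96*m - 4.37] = 2.12*m^3 - 12.3*m^2 + 2.6*m + 1.96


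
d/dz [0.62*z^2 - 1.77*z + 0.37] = 1.24*z - 1.77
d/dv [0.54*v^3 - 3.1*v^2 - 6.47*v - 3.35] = 1.62*v^2 - 6.2*v - 6.47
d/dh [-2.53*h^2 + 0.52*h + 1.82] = 0.52 - 5.06*h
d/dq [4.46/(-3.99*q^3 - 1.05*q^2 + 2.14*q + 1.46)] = (53.3862*q^2 + 9.366*q - 9.5444)/(3.99*q^3 + 1.05*q^2 - 2.14*q - 1.46)^2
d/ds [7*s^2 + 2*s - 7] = 14*s + 2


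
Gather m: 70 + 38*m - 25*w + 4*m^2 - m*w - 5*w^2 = 4*m^2 + m*(38 - w) - 5*w^2 - 25*w + 70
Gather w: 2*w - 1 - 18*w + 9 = 8 - 16*w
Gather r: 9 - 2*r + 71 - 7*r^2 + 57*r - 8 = -7*r^2 + 55*r + 72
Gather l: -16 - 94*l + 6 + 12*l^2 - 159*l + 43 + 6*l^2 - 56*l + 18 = 18*l^2 - 309*l + 51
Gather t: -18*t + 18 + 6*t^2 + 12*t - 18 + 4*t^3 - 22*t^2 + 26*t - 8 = 4*t^3 - 16*t^2 + 20*t - 8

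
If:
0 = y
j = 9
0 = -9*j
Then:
No Solution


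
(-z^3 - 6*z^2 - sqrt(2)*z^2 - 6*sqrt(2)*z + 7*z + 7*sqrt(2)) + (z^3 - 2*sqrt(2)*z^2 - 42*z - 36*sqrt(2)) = -6*z^2 - 3*sqrt(2)*z^2 - 35*z - 6*sqrt(2)*z - 29*sqrt(2)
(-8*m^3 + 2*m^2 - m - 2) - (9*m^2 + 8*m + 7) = -8*m^3 - 7*m^2 - 9*m - 9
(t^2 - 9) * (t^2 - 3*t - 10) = t^4 - 3*t^3 - 19*t^2 + 27*t + 90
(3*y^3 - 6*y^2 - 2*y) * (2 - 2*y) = -6*y^4 + 18*y^3 - 8*y^2 - 4*y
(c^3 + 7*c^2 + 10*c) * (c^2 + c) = c^5 + 8*c^4 + 17*c^3 + 10*c^2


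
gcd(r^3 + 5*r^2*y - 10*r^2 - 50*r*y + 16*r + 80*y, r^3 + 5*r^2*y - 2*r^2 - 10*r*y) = r^2 + 5*r*y - 2*r - 10*y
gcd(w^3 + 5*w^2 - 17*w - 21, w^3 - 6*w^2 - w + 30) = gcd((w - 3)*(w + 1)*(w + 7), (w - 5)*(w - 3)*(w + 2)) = w - 3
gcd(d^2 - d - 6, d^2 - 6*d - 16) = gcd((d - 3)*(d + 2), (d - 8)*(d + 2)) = d + 2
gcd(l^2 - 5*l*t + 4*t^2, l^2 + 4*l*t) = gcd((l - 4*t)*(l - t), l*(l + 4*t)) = 1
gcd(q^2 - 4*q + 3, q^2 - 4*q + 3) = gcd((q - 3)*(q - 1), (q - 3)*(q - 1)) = q^2 - 4*q + 3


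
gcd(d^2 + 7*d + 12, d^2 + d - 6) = d + 3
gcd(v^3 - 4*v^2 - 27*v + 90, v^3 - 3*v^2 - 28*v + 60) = v^2 - v - 30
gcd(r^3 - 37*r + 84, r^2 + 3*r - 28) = r^2 + 3*r - 28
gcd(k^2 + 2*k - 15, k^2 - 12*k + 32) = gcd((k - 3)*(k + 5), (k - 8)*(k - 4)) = 1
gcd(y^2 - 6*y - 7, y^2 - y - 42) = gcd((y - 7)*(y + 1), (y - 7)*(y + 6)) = y - 7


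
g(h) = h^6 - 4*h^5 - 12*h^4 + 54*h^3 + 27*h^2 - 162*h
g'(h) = 6*h^5 - 20*h^4 - 48*h^3 + 162*h^2 + 54*h - 162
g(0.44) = -61.96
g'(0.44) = -111.62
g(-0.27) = 44.59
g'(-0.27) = -163.94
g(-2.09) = -22.57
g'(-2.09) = 250.11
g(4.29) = 422.28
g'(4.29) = 1205.55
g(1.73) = -62.52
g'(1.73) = 81.57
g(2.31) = -17.37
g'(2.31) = 60.69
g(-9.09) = 693595.57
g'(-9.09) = -460129.43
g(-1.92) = 19.76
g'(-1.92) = 242.91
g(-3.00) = 0.00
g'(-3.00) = -648.00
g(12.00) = 1837080.00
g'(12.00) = 1019142.00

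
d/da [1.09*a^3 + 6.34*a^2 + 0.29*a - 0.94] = 3.27*a^2 + 12.68*a + 0.29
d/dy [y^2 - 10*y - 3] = 2*y - 10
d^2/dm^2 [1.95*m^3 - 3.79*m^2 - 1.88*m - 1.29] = 11.7*m - 7.58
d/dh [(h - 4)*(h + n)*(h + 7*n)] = 3*h^2 + 16*h*n - 8*h + 7*n^2 - 32*n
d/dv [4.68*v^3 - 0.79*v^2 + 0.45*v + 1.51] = 14.04*v^2 - 1.58*v + 0.45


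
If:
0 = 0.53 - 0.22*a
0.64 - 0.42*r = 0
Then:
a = 2.41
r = 1.52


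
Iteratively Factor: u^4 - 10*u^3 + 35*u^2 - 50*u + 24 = (u - 1)*(u^3 - 9*u^2 + 26*u - 24) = (u - 2)*(u - 1)*(u^2 - 7*u + 12) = (u - 3)*(u - 2)*(u - 1)*(u - 4)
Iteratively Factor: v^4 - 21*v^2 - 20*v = (v + 4)*(v^3 - 4*v^2 - 5*v) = (v + 1)*(v + 4)*(v^2 - 5*v) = v*(v + 1)*(v + 4)*(v - 5)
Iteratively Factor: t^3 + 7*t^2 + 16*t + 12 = (t + 2)*(t^2 + 5*t + 6) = (t + 2)*(t + 3)*(t + 2)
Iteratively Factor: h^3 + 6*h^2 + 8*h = (h + 4)*(h^2 + 2*h) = (h + 2)*(h + 4)*(h)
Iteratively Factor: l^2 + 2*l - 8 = (l + 4)*(l - 2)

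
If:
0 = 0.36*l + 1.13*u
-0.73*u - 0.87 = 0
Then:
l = 3.74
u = -1.19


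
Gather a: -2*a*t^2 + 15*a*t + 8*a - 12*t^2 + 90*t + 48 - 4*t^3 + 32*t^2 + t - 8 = a*(-2*t^2 + 15*t + 8) - 4*t^3 + 20*t^2 + 91*t + 40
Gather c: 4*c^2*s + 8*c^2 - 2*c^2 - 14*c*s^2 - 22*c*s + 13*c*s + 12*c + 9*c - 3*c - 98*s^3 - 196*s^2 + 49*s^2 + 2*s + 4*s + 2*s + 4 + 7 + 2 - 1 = c^2*(4*s + 6) + c*(-14*s^2 - 9*s + 18) - 98*s^3 - 147*s^2 + 8*s + 12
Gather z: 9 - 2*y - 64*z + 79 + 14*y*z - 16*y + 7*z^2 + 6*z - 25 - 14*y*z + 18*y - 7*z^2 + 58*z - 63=0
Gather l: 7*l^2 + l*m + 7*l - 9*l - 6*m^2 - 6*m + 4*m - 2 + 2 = 7*l^2 + l*(m - 2) - 6*m^2 - 2*m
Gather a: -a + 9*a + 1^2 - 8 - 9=8*a - 16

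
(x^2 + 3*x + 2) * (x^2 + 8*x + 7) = x^4 + 11*x^3 + 33*x^2 + 37*x + 14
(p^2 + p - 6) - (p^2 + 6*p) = -5*p - 6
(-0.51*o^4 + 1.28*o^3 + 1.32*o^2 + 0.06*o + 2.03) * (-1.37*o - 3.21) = 0.6987*o^5 - 0.1165*o^4 - 5.9172*o^3 - 4.3194*o^2 - 2.9737*o - 6.5163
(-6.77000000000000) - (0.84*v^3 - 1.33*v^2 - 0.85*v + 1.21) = -0.84*v^3 + 1.33*v^2 + 0.85*v - 7.98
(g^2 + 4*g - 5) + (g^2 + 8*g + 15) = 2*g^2 + 12*g + 10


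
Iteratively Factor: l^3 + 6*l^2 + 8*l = (l + 2)*(l^2 + 4*l) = (l + 2)*(l + 4)*(l)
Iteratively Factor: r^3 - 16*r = (r)*(r^2 - 16) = r*(r - 4)*(r + 4)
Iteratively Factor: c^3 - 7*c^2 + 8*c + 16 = (c - 4)*(c^2 - 3*c - 4) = (c - 4)*(c + 1)*(c - 4)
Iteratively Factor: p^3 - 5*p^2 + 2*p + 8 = (p + 1)*(p^2 - 6*p + 8) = (p - 2)*(p + 1)*(p - 4)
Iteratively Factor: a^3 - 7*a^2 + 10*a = (a)*(a^2 - 7*a + 10) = a*(a - 2)*(a - 5)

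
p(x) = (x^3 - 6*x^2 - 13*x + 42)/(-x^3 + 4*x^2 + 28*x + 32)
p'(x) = (3*x^2 - 12*x - 13)/(-x^3 + 4*x^2 + 28*x + 32) + (3*x^2 - 8*x - 28)*(x^3 - 6*x^2 - 13*x + 42)/(-x^3 + 4*x^2 + 28*x + 32)^2 = 2*(-x^3 + 17*x^2 + 19*x - 398)/(x^5 - 10*x^4 - 20*x^3 + 200*x^2 + 640*x + 512)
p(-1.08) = 6.22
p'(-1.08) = -12.38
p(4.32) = -0.31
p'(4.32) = -0.05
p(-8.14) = -1.30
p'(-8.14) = -0.04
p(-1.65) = 36.06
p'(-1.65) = -189.64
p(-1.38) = 12.73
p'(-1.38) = -37.12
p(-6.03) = -1.39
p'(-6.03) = -0.05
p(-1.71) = 51.05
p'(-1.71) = -326.84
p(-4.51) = -1.44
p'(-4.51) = 0.04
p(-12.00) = -1.20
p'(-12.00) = -0.02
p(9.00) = -1.39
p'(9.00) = 0.63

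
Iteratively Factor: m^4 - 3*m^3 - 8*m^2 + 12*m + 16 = (m + 1)*(m^3 - 4*m^2 - 4*m + 16) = (m - 4)*(m + 1)*(m^2 - 4) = (m - 4)*(m + 1)*(m + 2)*(m - 2)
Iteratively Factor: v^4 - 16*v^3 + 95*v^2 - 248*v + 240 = (v - 5)*(v^3 - 11*v^2 + 40*v - 48) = (v - 5)*(v - 3)*(v^2 - 8*v + 16) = (v - 5)*(v - 4)*(v - 3)*(v - 4)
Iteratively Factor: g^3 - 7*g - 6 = (g + 2)*(g^2 - 2*g - 3) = (g - 3)*(g + 2)*(g + 1)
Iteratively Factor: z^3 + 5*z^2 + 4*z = (z + 4)*(z^2 + z) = (z + 1)*(z + 4)*(z)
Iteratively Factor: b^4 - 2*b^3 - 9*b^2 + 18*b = (b - 2)*(b^3 - 9*b) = (b - 3)*(b - 2)*(b^2 + 3*b) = b*(b - 3)*(b - 2)*(b + 3)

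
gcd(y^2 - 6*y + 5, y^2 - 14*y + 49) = 1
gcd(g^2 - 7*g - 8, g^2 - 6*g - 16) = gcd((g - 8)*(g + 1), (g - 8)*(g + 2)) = g - 8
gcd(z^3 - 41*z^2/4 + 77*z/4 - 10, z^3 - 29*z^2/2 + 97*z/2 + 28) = z - 8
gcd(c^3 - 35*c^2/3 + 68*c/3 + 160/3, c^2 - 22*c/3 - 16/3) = c - 8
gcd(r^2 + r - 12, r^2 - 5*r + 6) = r - 3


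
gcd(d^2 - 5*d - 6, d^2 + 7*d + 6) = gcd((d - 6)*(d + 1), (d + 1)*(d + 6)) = d + 1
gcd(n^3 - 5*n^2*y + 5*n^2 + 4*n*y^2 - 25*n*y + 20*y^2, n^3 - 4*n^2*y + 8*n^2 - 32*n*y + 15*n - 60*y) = -n^2 + 4*n*y - 5*n + 20*y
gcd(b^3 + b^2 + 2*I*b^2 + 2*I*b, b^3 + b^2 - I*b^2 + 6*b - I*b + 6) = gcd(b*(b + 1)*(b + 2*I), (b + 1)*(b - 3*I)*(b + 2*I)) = b^2 + b*(1 + 2*I) + 2*I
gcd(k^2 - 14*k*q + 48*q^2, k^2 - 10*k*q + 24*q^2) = -k + 6*q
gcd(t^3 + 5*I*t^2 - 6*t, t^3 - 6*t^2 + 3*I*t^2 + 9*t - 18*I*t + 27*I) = t + 3*I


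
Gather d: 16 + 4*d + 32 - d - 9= 3*d + 39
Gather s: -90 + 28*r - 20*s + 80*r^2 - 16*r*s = 80*r^2 + 28*r + s*(-16*r - 20) - 90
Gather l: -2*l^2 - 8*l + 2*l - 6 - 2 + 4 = -2*l^2 - 6*l - 4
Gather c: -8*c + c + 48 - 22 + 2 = 28 - 7*c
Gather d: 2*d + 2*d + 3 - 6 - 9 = 4*d - 12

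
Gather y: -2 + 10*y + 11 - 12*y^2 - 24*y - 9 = -12*y^2 - 14*y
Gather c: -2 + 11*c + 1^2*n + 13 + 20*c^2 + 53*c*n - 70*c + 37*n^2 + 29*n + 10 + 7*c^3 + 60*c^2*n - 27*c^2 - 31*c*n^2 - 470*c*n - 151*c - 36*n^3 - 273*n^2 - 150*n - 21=7*c^3 + c^2*(60*n - 7) + c*(-31*n^2 - 417*n - 210) - 36*n^3 - 236*n^2 - 120*n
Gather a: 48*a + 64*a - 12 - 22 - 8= 112*a - 42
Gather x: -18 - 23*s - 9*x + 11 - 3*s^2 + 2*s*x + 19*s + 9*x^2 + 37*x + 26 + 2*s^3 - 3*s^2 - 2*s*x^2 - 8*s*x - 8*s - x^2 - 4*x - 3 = 2*s^3 - 6*s^2 - 12*s + x^2*(8 - 2*s) + x*(24 - 6*s) + 16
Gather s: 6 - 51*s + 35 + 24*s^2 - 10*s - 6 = 24*s^2 - 61*s + 35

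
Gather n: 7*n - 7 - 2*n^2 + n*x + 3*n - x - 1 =-2*n^2 + n*(x + 10) - x - 8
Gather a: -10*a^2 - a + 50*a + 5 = -10*a^2 + 49*a + 5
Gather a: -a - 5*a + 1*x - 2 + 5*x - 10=-6*a + 6*x - 12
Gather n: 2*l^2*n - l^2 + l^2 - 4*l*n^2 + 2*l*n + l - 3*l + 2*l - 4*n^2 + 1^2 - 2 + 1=n^2*(-4*l - 4) + n*(2*l^2 + 2*l)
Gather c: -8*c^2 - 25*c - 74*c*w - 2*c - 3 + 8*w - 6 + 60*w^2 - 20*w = -8*c^2 + c*(-74*w - 27) + 60*w^2 - 12*w - 9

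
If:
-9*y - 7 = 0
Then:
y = -7/9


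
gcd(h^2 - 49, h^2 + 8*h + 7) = h + 7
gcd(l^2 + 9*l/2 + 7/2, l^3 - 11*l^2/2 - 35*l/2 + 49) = l + 7/2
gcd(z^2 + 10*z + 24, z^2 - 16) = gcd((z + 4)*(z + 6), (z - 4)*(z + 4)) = z + 4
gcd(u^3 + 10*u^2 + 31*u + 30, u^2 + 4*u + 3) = u + 3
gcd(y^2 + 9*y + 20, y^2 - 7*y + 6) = 1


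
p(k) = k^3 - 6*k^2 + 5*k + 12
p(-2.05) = -32.08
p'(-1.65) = 32.97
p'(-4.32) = 112.83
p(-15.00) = -4788.00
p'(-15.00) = 860.00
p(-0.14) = 11.18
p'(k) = 3*k^2 - 12*k + 5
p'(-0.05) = 5.61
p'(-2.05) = 42.21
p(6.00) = 42.00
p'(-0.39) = 10.14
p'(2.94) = -4.35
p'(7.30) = 77.27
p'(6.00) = 41.00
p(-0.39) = 9.08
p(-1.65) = -17.08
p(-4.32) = -202.20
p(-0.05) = 11.73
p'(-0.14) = 6.74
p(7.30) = 117.78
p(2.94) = 0.25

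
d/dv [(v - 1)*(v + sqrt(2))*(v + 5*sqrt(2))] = 3*v^2 - 2*v + 12*sqrt(2)*v - 6*sqrt(2) + 10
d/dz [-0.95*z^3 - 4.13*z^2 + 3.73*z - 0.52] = -2.85*z^2 - 8.26*z + 3.73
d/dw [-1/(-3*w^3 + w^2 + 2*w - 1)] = (-9*w^2 + 2*w + 2)/(3*w^3 - w^2 - 2*w + 1)^2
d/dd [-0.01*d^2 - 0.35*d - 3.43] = -0.02*d - 0.35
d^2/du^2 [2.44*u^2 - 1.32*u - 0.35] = 4.88000000000000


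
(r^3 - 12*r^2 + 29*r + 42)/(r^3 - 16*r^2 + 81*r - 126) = (r + 1)/(r - 3)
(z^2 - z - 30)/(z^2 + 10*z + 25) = (z - 6)/(z + 5)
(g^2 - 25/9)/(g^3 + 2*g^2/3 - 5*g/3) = (g - 5/3)/(g*(g - 1))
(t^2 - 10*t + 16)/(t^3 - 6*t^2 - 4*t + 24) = (t - 8)/(t^2 - 4*t - 12)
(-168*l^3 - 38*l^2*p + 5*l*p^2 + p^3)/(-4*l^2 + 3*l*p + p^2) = (-42*l^2 + l*p + p^2)/(-l + p)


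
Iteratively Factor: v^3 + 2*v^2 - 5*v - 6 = (v + 1)*(v^2 + v - 6) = (v - 2)*(v + 1)*(v + 3)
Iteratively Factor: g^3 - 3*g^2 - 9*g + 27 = (g - 3)*(g^2 - 9) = (g - 3)*(g + 3)*(g - 3)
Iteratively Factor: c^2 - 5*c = (c)*(c - 5)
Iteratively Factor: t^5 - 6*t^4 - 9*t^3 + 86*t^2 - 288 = (t - 4)*(t^4 - 2*t^3 - 17*t^2 + 18*t + 72) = (t - 4)^2*(t^3 + 2*t^2 - 9*t - 18) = (t - 4)^2*(t + 2)*(t^2 - 9) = (t - 4)^2*(t - 3)*(t + 2)*(t + 3)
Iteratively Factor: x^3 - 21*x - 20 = (x - 5)*(x^2 + 5*x + 4) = (x - 5)*(x + 4)*(x + 1)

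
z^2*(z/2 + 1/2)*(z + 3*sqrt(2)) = z^4/2 + z^3/2 + 3*sqrt(2)*z^3/2 + 3*sqrt(2)*z^2/2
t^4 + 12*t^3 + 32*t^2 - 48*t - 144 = (t - 2)*(t + 2)*(t + 6)^2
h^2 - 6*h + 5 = (h - 5)*(h - 1)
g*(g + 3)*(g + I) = g^3 + 3*g^2 + I*g^2 + 3*I*g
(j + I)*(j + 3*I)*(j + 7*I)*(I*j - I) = I*j^4 - 11*j^3 - I*j^3 + 11*j^2 - 31*I*j^2 + 21*j + 31*I*j - 21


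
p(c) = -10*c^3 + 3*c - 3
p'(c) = 3 - 30*c^2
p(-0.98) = 3.47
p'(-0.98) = -25.81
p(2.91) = -240.69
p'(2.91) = -251.04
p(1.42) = -27.37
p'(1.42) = -57.49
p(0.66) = -3.89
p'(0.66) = -10.07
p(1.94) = -70.19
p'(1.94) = -109.91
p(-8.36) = 5814.69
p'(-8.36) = -2093.69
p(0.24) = -2.42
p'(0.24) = 1.27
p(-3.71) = 496.52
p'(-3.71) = -409.92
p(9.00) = -7266.00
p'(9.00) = -2427.00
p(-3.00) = 258.00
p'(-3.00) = -267.00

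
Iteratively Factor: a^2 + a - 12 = (a + 4)*(a - 3)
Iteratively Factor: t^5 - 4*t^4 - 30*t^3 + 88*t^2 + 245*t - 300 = (t + 3)*(t^4 - 7*t^3 - 9*t^2 + 115*t - 100) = (t - 5)*(t + 3)*(t^3 - 2*t^2 - 19*t + 20) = (t - 5)^2*(t + 3)*(t^2 + 3*t - 4) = (t - 5)^2*(t - 1)*(t + 3)*(t + 4)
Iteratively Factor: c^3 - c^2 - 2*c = (c - 2)*(c^2 + c) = c*(c - 2)*(c + 1)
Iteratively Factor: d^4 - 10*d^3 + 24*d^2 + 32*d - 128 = (d - 4)*(d^3 - 6*d^2 + 32) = (d - 4)^2*(d^2 - 2*d - 8) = (d - 4)^2*(d + 2)*(d - 4)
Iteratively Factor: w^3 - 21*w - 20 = (w - 5)*(w^2 + 5*w + 4) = (w - 5)*(w + 1)*(w + 4)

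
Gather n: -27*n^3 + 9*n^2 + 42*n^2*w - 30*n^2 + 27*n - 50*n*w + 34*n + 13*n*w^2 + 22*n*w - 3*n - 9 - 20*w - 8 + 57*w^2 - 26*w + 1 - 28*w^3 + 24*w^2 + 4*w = -27*n^3 + n^2*(42*w - 21) + n*(13*w^2 - 28*w + 58) - 28*w^3 + 81*w^2 - 42*w - 16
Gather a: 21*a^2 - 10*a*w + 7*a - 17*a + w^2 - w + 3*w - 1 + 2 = 21*a^2 + a*(-10*w - 10) + w^2 + 2*w + 1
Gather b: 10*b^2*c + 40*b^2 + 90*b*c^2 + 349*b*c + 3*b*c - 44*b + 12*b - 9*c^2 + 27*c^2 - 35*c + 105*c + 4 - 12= b^2*(10*c + 40) + b*(90*c^2 + 352*c - 32) + 18*c^2 + 70*c - 8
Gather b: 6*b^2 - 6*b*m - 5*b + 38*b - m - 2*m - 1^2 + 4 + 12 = 6*b^2 + b*(33 - 6*m) - 3*m + 15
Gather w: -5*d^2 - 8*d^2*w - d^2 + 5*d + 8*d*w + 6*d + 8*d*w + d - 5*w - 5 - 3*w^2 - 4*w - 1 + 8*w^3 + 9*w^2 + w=-6*d^2 + 12*d + 8*w^3 + 6*w^2 + w*(-8*d^2 + 16*d - 8) - 6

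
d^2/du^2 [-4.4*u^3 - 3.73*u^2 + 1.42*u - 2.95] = -26.4*u - 7.46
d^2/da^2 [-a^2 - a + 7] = -2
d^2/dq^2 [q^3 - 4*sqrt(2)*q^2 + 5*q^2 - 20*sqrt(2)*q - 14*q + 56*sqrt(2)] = 6*q - 8*sqrt(2) + 10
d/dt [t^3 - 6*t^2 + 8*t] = 3*t^2 - 12*t + 8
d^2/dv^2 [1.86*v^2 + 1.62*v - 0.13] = 3.72000000000000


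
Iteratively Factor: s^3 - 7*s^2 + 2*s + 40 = (s - 4)*(s^2 - 3*s - 10) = (s - 4)*(s + 2)*(s - 5)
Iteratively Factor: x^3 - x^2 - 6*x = (x + 2)*(x^2 - 3*x) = x*(x + 2)*(x - 3)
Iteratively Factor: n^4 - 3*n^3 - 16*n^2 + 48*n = (n - 4)*(n^3 + n^2 - 12*n) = (n - 4)*(n + 4)*(n^2 - 3*n) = n*(n - 4)*(n + 4)*(n - 3)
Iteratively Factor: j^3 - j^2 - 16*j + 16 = (j + 4)*(j^2 - 5*j + 4) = (j - 1)*(j + 4)*(j - 4)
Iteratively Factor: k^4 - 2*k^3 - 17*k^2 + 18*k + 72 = (k + 2)*(k^3 - 4*k^2 - 9*k + 36) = (k + 2)*(k + 3)*(k^2 - 7*k + 12) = (k - 4)*(k + 2)*(k + 3)*(k - 3)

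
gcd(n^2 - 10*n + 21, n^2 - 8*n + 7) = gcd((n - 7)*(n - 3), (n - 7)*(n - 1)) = n - 7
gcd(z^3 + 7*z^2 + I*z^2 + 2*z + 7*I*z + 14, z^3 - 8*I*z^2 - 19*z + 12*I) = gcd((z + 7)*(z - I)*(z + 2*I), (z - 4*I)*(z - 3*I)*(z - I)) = z - I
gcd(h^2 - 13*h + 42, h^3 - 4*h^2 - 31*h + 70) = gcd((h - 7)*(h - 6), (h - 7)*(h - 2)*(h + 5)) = h - 7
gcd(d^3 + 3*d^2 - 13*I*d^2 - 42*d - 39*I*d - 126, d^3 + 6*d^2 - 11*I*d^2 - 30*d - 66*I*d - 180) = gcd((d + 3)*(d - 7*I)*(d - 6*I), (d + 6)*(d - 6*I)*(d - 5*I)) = d - 6*I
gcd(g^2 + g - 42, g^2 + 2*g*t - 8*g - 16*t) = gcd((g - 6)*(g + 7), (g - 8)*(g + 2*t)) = 1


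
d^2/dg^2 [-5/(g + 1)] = -10/(g + 1)^3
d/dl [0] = 0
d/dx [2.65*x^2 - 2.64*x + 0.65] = 5.3*x - 2.64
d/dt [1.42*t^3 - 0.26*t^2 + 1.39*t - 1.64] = 4.26*t^2 - 0.52*t + 1.39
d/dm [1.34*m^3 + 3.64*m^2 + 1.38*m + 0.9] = 4.02*m^2 + 7.28*m + 1.38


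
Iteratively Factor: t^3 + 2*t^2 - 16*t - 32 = (t + 4)*(t^2 - 2*t - 8) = (t + 2)*(t + 4)*(t - 4)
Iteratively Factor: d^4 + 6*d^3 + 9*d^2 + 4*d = (d)*(d^3 + 6*d^2 + 9*d + 4) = d*(d + 1)*(d^2 + 5*d + 4) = d*(d + 1)^2*(d + 4)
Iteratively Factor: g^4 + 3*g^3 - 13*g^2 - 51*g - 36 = (g + 1)*(g^3 + 2*g^2 - 15*g - 36) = (g + 1)*(g + 3)*(g^2 - g - 12) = (g + 1)*(g + 3)^2*(g - 4)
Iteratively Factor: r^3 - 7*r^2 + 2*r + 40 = (r + 2)*(r^2 - 9*r + 20) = (r - 4)*(r + 2)*(r - 5)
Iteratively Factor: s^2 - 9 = (s + 3)*(s - 3)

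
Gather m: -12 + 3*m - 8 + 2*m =5*m - 20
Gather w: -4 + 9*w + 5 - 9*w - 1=0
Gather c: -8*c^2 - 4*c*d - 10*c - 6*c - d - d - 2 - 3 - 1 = -8*c^2 + c*(-4*d - 16) - 2*d - 6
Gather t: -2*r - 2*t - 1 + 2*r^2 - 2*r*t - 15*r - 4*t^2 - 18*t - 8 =2*r^2 - 17*r - 4*t^2 + t*(-2*r - 20) - 9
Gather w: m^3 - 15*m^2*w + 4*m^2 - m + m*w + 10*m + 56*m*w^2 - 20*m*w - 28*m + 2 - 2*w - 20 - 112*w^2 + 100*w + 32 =m^3 + 4*m^2 - 19*m + w^2*(56*m - 112) + w*(-15*m^2 - 19*m + 98) + 14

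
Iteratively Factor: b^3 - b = (b)*(b^2 - 1) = b*(b + 1)*(b - 1)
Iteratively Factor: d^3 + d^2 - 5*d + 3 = (d - 1)*(d^2 + 2*d - 3) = (d - 1)*(d + 3)*(d - 1)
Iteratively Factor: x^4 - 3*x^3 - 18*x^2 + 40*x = (x + 4)*(x^3 - 7*x^2 + 10*x) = (x - 5)*(x + 4)*(x^2 - 2*x) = x*(x - 5)*(x + 4)*(x - 2)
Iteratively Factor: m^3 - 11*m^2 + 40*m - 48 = (m - 4)*(m^2 - 7*m + 12) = (m - 4)*(m - 3)*(m - 4)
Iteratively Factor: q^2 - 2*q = (q)*(q - 2)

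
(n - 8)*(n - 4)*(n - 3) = n^3 - 15*n^2 + 68*n - 96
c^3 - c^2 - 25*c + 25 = (c - 5)*(c - 1)*(c + 5)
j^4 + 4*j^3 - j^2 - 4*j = j*(j - 1)*(j + 1)*(j + 4)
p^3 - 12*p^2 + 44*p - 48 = (p - 6)*(p - 4)*(p - 2)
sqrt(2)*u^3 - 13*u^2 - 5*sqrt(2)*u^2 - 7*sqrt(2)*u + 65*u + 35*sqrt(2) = (u - 5)*(u - 7*sqrt(2))*(sqrt(2)*u + 1)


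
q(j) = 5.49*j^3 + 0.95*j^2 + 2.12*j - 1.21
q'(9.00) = 1353.29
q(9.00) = 4097.03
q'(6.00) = 606.44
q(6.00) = 1231.55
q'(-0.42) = 4.23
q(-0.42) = -2.34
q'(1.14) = 25.69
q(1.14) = 10.58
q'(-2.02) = 65.49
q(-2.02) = -46.87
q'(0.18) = 3.00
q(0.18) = -0.77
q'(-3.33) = 178.43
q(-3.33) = -200.46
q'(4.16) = 295.05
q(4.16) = 419.28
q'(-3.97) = 254.16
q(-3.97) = -338.17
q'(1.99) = 71.12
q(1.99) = 50.04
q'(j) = 16.47*j^2 + 1.9*j + 2.12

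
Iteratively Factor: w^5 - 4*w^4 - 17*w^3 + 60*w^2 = (w - 3)*(w^4 - w^3 - 20*w^2) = (w - 3)*(w + 4)*(w^3 - 5*w^2) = w*(w - 3)*(w + 4)*(w^2 - 5*w) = w^2*(w - 3)*(w + 4)*(w - 5)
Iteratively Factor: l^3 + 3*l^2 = (l)*(l^2 + 3*l) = l^2*(l + 3)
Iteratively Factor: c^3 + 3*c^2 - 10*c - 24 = (c - 3)*(c^2 + 6*c + 8) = (c - 3)*(c + 4)*(c + 2)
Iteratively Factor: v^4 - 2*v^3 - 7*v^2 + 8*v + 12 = (v + 1)*(v^3 - 3*v^2 - 4*v + 12) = (v - 3)*(v + 1)*(v^2 - 4) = (v - 3)*(v - 2)*(v + 1)*(v + 2)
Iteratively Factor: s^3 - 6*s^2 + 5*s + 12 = (s + 1)*(s^2 - 7*s + 12) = (s - 3)*(s + 1)*(s - 4)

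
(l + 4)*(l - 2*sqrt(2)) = l^2 - 2*sqrt(2)*l + 4*l - 8*sqrt(2)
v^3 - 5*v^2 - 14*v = v*(v - 7)*(v + 2)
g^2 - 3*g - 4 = (g - 4)*(g + 1)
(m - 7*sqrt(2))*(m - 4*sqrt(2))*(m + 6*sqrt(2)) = m^3 - 5*sqrt(2)*m^2 - 76*m + 336*sqrt(2)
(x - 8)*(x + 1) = x^2 - 7*x - 8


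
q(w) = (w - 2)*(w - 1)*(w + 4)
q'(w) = (w - 2)*(w - 1) + (w - 2)*(w + 4) + (w - 1)*(w + 4) = 3*w^2 + 2*w - 10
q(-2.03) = 24.06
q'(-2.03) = -1.70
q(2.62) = 6.65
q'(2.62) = 15.83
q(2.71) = 8.15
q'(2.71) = 17.45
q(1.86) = -0.71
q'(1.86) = 4.10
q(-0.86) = 16.70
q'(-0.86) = -9.50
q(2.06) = 0.39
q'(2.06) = 6.85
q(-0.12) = 9.21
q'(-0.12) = -10.20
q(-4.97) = -40.36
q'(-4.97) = 54.16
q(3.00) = 14.00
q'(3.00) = 23.00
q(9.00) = 728.00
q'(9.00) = 251.00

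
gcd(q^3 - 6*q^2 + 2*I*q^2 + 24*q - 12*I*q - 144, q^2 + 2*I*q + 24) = q^2 + 2*I*q + 24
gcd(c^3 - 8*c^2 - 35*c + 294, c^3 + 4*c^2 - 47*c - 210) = c^2 - c - 42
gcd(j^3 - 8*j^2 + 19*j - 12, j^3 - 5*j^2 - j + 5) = j - 1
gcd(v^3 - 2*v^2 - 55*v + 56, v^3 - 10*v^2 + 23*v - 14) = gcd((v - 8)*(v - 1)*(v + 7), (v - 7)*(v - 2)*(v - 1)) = v - 1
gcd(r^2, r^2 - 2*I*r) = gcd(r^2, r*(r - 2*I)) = r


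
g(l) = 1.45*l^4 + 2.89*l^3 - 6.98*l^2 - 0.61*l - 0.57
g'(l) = 5.8*l^3 + 8.67*l^2 - 13.96*l - 0.61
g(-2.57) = -30.91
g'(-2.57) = -5.92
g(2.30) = 36.84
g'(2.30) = 83.71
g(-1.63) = -20.40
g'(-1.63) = 20.06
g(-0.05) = -0.56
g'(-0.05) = 0.11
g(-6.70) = 1742.89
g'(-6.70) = -1262.31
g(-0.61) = -3.25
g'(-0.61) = 9.82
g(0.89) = -3.69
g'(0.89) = -2.08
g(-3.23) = -10.98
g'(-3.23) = -60.52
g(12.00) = 34048.11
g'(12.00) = 11102.75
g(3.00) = 130.26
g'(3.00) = 192.14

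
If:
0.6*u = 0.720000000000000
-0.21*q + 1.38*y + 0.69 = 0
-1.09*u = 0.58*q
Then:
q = -2.26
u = 1.20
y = -0.84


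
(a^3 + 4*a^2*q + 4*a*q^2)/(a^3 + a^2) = (a^2 + 4*a*q + 4*q^2)/(a*(a + 1))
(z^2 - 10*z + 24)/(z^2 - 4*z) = (z - 6)/z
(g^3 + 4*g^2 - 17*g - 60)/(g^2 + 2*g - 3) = (g^2 + g - 20)/(g - 1)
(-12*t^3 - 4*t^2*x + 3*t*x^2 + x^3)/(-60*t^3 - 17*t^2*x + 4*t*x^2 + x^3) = (-4*t^2 + x^2)/(-20*t^2 + t*x + x^2)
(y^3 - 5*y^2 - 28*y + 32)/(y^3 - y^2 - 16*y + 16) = (y - 8)/(y - 4)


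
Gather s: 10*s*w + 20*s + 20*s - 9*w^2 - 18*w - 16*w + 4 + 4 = s*(10*w + 40) - 9*w^2 - 34*w + 8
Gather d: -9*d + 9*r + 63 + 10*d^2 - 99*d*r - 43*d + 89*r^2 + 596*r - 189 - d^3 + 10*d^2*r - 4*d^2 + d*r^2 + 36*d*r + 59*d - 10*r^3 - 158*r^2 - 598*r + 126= -d^3 + d^2*(10*r + 6) + d*(r^2 - 63*r + 7) - 10*r^3 - 69*r^2 + 7*r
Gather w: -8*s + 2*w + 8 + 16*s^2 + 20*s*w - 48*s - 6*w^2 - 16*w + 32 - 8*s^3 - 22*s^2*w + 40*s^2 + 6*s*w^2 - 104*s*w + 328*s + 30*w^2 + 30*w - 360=-8*s^3 + 56*s^2 + 272*s + w^2*(6*s + 24) + w*(-22*s^2 - 84*s + 16) - 320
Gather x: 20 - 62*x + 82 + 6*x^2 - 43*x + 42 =6*x^2 - 105*x + 144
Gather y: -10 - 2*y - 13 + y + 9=-y - 14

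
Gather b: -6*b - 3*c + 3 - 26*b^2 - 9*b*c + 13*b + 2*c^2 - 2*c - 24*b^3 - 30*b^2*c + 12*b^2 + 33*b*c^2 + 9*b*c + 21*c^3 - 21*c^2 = -24*b^3 + b^2*(-30*c - 14) + b*(33*c^2 + 7) + 21*c^3 - 19*c^2 - 5*c + 3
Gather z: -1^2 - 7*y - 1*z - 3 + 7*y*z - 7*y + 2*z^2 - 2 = -14*y + 2*z^2 + z*(7*y - 1) - 6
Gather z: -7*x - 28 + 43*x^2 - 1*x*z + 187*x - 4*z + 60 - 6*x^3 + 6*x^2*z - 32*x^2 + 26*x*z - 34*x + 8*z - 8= -6*x^3 + 11*x^2 + 146*x + z*(6*x^2 + 25*x + 4) + 24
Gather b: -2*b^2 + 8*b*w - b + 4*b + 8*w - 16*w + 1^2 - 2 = -2*b^2 + b*(8*w + 3) - 8*w - 1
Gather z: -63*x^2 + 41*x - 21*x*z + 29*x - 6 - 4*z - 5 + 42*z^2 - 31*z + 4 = -63*x^2 + 70*x + 42*z^2 + z*(-21*x - 35) - 7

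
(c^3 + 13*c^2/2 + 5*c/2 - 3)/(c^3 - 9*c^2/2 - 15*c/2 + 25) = (2*c^3 + 13*c^2 + 5*c - 6)/(2*c^3 - 9*c^2 - 15*c + 50)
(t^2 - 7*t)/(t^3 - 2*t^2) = (t - 7)/(t*(t - 2))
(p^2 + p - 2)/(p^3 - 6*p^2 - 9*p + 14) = 1/(p - 7)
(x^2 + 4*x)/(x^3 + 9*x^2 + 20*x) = 1/(x + 5)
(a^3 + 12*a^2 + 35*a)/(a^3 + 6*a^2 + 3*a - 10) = a*(a + 7)/(a^2 + a - 2)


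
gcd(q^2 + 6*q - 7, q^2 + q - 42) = q + 7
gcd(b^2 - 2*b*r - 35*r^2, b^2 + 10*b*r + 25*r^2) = b + 5*r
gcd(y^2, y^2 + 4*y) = y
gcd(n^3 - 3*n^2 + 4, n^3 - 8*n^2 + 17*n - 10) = n - 2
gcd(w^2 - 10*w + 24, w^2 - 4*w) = w - 4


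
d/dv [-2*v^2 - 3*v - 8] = -4*v - 3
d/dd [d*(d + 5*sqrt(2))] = 2*d + 5*sqrt(2)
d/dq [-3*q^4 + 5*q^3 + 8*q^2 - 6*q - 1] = -12*q^3 + 15*q^2 + 16*q - 6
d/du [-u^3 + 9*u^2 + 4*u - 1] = -3*u^2 + 18*u + 4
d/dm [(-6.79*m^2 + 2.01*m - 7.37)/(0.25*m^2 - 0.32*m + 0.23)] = (1.6703*m^2 + 0.561599999999999*m - 1.8961)/(0.0625*m^4 - 0.16*m^3 + 0.2174*m^2 - 0.1472*m + 0.0529)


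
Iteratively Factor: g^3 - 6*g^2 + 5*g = (g)*(g^2 - 6*g + 5) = g*(g - 5)*(g - 1)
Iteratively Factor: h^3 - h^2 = (h)*(h^2 - h) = h*(h - 1)*(h)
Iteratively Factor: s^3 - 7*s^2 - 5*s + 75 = (s - 5)*(s^2 - 2*s - 15) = (s - 5)^2*(s + 3)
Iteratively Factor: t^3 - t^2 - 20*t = (t)*(t^2 - t - 20) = t*(t + 4)*(t - 5)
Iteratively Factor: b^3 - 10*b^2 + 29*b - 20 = (b - 5)*(b^2 - 5*b + 4) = (b - 5)*(b - 1)*(b - 4)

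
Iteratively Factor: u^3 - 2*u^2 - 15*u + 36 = (u - 3)*(u^2 + u - 12) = (u - 3)*(u + 4)*(u - 3)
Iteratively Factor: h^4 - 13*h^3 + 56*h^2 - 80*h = (h - 4)*(h^3 - 9*h^2 + 20*h) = h*(h - 4)*(h^2 - 9*h + 20) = h*(h - 5)*(h - 4)*(h - 4)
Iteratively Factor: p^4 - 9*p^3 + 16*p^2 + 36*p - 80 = (p + 2)*(p^3 - 11*p^2 + 38*p - 40) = (p - 4)*(p + 2)*(p^2 - 7*p + 10) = (p - 4)*(p - 2)*(p + 2)*(p - 5)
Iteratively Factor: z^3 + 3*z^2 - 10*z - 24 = (z - 3)*(z^2 + 6*z + 8) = (z - 3)*(z + 4)*(z + 2)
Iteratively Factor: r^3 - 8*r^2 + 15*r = (r)*(r^2 - 8*r + 15) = r*(r - 3)*(r - 5)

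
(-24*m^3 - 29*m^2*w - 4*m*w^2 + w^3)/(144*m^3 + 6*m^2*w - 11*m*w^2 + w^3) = (m + w)/(-6*m + w)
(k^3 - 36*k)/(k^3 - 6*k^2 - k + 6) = k*(k + 6)/(k^2 - 1)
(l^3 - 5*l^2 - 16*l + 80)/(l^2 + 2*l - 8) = (l^2 - 9*l + 20)/(l - 2)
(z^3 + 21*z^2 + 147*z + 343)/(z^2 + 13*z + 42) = (z^2 + 14*z + 49)/(z + 6)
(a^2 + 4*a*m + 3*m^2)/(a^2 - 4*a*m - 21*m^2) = (a + m)/(a - 7*m)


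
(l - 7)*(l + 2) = l^2 - 5*l - 14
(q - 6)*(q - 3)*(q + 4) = q^3 - 5*q^2 - 18*q + 72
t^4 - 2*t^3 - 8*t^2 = t^2*(t - 4)*(t + 2)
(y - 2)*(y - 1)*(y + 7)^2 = y^4 + 11*y^3 + 9*y^2 - 119*y + 98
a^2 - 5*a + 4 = (a - 4)*(a - 1)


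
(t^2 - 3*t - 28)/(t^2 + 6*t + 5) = (t^2 - 3*t - 28)/(t^2 + 6*t + 5)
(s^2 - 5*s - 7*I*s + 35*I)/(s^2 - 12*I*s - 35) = (s - 5)/(s - 5*I)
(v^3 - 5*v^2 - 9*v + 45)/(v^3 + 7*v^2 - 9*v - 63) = (v - 5)/(v + 7)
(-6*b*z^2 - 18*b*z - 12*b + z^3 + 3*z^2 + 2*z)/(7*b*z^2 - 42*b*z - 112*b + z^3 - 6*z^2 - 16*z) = (-6*b*z - 6*b + z^2 + z)/(7*b*z - 56*b + z^2 - 8*z)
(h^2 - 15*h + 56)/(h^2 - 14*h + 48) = (h - 7)/(h - 6)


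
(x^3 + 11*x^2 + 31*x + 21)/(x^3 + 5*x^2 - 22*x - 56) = (x^2 + 4*x + 3)/(x^2 - 2*x - 8)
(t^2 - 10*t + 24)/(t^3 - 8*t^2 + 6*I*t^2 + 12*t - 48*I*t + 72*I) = (t - 4)/(t^2 + t*(-2 + 6*I) - 12*I)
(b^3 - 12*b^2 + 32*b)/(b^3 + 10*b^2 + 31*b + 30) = b*(b^2 - 12*b + 32)/(b^3 + 10*b^2 + 31*b + 30)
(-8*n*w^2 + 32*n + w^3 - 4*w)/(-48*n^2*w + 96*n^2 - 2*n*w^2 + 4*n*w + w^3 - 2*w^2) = (w + 2)/(6*n + w)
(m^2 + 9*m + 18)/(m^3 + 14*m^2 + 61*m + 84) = (m + 6)/(m^2 + 11*m + 28)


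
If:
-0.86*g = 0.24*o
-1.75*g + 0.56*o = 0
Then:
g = 0.00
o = 0.00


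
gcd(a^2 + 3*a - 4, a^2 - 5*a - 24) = 1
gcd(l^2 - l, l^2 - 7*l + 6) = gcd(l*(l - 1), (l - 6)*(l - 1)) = l - 1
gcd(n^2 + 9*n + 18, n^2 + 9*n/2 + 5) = 1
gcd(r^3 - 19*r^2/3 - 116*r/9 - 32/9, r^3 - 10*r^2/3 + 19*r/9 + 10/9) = r + 1/3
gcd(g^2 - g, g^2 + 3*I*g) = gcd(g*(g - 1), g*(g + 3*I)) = g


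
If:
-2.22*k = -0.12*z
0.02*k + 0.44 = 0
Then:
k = -22.00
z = -407.00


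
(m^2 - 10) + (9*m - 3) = m^2 + 9*m - 13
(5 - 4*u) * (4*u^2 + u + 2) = -16*u^3 + 16*u^2 - 3*u + 10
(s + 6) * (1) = s + 6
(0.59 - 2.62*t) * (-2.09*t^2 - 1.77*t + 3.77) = 5.4758*t^3 + 3.4043*t^2 - 10.9217*t + 2.2243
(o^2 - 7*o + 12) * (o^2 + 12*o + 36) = o^4 + 5*o^3 - 36*o^2 - 108*o + 432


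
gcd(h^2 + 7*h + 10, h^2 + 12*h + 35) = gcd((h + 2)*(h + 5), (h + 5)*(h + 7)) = h + 5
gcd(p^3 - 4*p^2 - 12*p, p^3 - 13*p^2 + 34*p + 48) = p - 6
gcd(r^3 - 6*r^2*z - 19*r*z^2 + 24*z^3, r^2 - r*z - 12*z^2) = r + 3*z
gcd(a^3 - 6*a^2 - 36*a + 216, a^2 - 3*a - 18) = a - 6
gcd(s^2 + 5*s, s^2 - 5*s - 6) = 1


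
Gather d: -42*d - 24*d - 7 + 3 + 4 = -66*d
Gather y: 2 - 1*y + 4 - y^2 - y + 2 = -y^2 - 2*y + 8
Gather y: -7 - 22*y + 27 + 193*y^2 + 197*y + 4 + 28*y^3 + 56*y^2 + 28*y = 28*y^3 + 249*y^2 + 203*y + 24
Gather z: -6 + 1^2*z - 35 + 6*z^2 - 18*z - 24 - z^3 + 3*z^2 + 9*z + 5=-z^3 + 9*z^2 - 8*z - 60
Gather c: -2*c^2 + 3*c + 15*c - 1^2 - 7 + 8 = -2*c^2 + 18*c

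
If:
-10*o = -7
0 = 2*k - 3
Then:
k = 3/2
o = 7/10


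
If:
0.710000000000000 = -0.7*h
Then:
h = -1.01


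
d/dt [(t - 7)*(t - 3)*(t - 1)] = 3*t^2 - 22*t + 31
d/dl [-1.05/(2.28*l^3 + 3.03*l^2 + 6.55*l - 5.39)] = (7.182*l^2 + 6.363*l + 6.8775)/(2.28*l^3 + 3.03*l^2 + 6.55*l - 5.39)^2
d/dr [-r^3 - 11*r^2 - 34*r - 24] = -3*r^2 - 22*r - 34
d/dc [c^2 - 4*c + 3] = 2*c - 4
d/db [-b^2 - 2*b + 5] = -2*b - 2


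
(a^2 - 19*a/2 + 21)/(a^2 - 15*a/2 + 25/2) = (2*a^2 - 19*a + 42)/(2*a^2 - 15*a + 25)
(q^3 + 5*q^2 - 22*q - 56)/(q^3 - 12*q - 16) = (q + 7)/(q + 2)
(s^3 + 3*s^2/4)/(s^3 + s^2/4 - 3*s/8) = 2*s/(2*s - 1)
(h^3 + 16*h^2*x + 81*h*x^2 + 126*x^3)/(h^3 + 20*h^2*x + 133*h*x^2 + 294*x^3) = (h + 3*x)/(h + 7*x)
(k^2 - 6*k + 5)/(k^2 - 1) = (k - 5)/(k + 1)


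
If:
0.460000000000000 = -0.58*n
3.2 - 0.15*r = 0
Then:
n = -0.79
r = 21.33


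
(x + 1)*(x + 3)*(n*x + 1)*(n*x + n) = n^2*x^4 + 5*n^2*x^3 + 7*n^2*x^2 + 3*n^2*x + n*x^3 + 5*n*x^2 + 7*n*x + 3*n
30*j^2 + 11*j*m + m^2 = (5*j + m)*(6*j + m)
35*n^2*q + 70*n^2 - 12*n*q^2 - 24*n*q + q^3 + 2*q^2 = (-7*n + q)*(-5*n + q)*(q + 2)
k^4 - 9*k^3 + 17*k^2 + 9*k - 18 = (k - 6)*(k - 3)*(k - 1)*(k + 1)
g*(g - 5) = g^2 - 5*g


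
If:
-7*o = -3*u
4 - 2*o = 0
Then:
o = 2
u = 14/3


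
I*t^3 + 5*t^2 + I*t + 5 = (t - 5*I)*(t + I)*(I*t + 1)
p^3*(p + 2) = p^4 + 2*p^3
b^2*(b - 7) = b^3 - 7*b^2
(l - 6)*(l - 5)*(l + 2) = l^3 - 9*l^2 + 8*l + 60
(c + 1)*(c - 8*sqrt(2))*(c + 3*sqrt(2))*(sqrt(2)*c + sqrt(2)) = sqrt(2)*c^4 - 10*c^3 + 2*sqrt(2)*c^3 - 47*sqrt(2)*c^2 - 20*c^2 - 96*sqrt(2)*c - 10*c - 48*sqrt(2)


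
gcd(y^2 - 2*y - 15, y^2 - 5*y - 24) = y + 3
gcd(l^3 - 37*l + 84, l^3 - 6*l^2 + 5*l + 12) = l^2 - 7*l + 12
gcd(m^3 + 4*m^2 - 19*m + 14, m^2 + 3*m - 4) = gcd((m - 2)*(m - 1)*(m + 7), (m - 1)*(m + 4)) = m - 1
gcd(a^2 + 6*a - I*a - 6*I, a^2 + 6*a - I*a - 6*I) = a^2 + a*(6 - I) - 6*I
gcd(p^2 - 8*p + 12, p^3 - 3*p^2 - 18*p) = p - 6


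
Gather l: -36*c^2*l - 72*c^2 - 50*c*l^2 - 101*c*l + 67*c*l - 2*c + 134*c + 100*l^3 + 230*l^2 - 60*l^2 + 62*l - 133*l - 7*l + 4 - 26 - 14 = -72*c^2 + 132*c + 100*l^3 + l^2*(170 - 50*c) + l*(-36*c^2 - 34*c - 78) - 36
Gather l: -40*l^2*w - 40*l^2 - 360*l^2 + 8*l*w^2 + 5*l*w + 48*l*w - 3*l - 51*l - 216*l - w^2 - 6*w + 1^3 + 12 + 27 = l^2*(-40*w - 400) + l*(8*w^2 + 53*w - 270) - w^2 - 6*w + 40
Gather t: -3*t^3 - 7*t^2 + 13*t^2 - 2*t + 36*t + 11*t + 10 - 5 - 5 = -3*t^3 + 6*t^2 + 45*t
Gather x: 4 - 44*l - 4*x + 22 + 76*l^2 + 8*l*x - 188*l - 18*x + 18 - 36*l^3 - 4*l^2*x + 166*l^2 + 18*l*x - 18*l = -36*l^3 + 242*l^2 - 250*l + x*(-4*l^2 + 26*l - 22) + 44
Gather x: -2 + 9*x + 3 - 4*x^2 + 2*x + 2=-4*x^2 + 11*x + 3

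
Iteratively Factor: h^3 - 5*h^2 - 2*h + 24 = (h - 4)*(h^2 - h - 6) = (h - 4)*(h - 3)*(h + 2)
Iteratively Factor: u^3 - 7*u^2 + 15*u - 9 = (u - 3)*(u^2 - 4*u + 3) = (u - 3)*(u - 1)*(u - 3)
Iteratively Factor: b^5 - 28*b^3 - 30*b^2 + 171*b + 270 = (b - 3)*(b^4 + 3*b^3 - 19*b^2 - 87*b - 90) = (b - 3)*(b + 3)*(b^3 - 19*b - 30) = (b - 5)*(b - 3)*(b + 3)*(b^2 + 5*b + 6) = (b - 5)*(b - 3)*(b + 3)^2*(b + 2)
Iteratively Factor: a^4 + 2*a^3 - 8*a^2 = (a)*(a^3 + 2*a^2 - 8*a) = a^2*(a^2 + 2*a - 8) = a^2*(a - 2)*(a + 4)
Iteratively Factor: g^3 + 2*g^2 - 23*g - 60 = (g + 3)*(g^2 - g - 20) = (g + 3)*(g + 4)*(g - 5)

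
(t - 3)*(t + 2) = t^2 - t - 6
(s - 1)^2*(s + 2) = s^3 - 3*s + 2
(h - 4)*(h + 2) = h^2 - 2*h - 8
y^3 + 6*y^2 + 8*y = y*(y + 2)*(y + 4)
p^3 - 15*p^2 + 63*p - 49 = (p - 7)^2*(p - 1)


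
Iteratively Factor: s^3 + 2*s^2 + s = (s + 1)*(s^2 + s) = s*(s + 1)*(s + 1)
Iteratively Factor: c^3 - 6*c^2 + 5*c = (c - 1)*(c^2 - 5*c) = (c - 5)*(c - 1)*(c)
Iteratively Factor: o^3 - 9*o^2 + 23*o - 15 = (o - 5)*(o^2 - 4*o + 3) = (o - 5)*(o - 1)*(o - 3)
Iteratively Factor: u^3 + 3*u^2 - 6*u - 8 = (u + 1)*(u^2 + 2*u - 8) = (u + 1)*(u + 4)*(u - 2)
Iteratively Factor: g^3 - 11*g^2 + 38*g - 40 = (g - 4)*(g^2 - 7*g + 10) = (g - 5)*(g - 4)*(g - 2)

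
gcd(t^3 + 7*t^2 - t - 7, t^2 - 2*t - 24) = 1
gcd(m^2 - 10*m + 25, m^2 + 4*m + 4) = 1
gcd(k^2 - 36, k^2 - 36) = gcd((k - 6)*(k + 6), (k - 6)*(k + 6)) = k^2 - 36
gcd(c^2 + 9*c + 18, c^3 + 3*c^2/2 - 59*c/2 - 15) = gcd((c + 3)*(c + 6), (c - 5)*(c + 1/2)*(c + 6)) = c + 6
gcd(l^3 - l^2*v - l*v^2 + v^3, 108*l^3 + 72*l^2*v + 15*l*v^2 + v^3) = 1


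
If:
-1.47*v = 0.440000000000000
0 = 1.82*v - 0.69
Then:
No Solution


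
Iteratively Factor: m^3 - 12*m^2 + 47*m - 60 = (m - 5)*(m^2 - 7*m + 12) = (m - 5)*(m - 3)*(m - 4)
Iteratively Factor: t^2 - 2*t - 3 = (t + 1)*(t - 3)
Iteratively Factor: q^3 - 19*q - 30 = (q + 2)*(q^2 - 2*q - 15) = (q + 2)*(q + 3)*(q - 5)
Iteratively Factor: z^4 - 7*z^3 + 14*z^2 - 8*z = (z - 2)*(z^3 - 5*z^2 + 4*z) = (z - 2)*(z - 1)*(z^2 - 4*z) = (z - 4)*(z - 2)*(z - 1)*(z)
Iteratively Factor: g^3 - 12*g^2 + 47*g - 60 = (g - 5)*(g^2 - 7*g + 12) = (g - 5)*(g - 3)*(g - 4)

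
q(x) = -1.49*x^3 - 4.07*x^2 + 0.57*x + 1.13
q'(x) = -4.47*x^2 - 8.14*x + 0.57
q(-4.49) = 51.39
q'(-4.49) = -53.00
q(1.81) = -20.01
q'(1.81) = -28.81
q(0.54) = 0.02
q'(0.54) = -5.13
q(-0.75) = -0.96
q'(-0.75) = 4.16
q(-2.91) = 1.72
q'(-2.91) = -13.60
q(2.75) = -59.07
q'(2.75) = -55.62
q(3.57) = -116.50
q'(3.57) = -85.46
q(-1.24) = -2.99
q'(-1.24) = 3.79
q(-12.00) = 1982.93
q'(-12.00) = -545.43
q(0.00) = 1.13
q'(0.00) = 0.57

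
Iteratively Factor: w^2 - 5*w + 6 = (w - 3)*(w - 2)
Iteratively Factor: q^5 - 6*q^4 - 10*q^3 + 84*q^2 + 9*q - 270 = (q + 2)*(q^4 - 8*q^3 + 6*q^2 + 72*q - 135) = (q + 2)*(q + 3)*(q^3 - 11*q^2 + 39*q - 45) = (q - 3)*(q + 2)*(q + 3)*(q^2 - 8*q + 15) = (q - 3)^2*(q + 2)*(q + 3)*(q - 5)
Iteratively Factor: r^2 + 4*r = (r)*(r + 4)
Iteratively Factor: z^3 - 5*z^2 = (z)*(z^2 - 5*z) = z*(z - 5)*(z)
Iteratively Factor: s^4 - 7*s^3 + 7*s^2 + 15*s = (s - 5)*(s^3 - 2*s^2 - 3*s) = (s - 5)*(s - 3)*(s^2 + s) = (s - 5)*(s - 3)*(s + 1)*(s)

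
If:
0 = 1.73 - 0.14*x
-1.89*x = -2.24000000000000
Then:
No Solution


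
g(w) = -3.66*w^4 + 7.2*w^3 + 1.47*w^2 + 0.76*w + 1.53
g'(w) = -14.64*w^3 + 21.6*w^2 + 2.94*w + 0.76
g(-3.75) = -1084.11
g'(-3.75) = 1065.52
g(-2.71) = -330.44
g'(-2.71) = 442.80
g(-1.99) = -108.30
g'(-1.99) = 195.82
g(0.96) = 6.88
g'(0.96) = 10.54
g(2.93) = -72.26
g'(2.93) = -173.44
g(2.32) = -4.92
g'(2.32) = -58.97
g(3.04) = -92.88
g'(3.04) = -201.99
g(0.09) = 1.62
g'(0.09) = 1.19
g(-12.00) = -88131.27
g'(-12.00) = 28373.80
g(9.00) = -18637.02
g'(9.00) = -8895.74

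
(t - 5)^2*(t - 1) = t^3 - 11*t^2 + 35*t - 25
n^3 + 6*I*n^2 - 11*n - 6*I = (n + I)*(n + 2*I)*(n + 3*I)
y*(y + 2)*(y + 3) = y^3 + 5*y^2 + 6*y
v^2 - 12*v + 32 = (v - 8)*(v - 4)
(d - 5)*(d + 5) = d^2 - 25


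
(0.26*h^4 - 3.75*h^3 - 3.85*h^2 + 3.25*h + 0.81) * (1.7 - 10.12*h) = -2.6312*h^5 + 38.392*h^4 + 32.587*h^3 - 39.435*h^2 - 2.6722*h + 1.377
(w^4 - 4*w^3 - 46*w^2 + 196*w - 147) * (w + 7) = w^5 + 3*w^4 - 74*w^3 - 126*w^2 + 1225*w - 1029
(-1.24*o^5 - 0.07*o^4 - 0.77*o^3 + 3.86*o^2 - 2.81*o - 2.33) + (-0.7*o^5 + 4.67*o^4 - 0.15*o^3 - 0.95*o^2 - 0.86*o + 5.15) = -1.94*o^5 + 4.6*o^4 - 0.92*o^3 + 2.91*o^2 - 3.67*o + 2.82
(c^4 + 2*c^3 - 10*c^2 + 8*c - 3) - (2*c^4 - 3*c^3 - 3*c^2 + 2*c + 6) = -c^4 + 5*c^3 - 7*c^2 + 6*c - 9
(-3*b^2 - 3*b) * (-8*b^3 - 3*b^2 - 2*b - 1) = 24*b^5 + 33*b^4 + 15*b^3 + 9*b^2 + 3*b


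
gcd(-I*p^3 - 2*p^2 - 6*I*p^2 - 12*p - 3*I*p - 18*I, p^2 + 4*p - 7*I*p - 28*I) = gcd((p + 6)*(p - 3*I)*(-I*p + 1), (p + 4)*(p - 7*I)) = 1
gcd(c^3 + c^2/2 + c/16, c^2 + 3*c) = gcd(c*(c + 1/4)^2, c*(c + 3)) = c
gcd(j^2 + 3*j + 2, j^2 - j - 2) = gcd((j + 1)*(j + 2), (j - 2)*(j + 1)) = j + 1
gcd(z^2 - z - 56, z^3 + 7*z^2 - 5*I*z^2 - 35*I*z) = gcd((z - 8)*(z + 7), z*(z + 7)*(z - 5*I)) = z + 7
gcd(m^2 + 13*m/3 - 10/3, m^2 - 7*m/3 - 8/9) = 1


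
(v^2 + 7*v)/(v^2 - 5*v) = (v + 7)/(v - 5)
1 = 1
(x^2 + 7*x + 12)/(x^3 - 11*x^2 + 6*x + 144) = (x + 4)/(x^2 - 14*x + 48)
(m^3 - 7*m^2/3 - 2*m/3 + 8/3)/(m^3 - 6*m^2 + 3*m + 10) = (m - 4/3)/(m - 5)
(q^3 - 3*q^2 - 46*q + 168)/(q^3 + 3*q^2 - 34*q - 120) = (q^2 + 3*q - 28)/(q^2 + 9*q + 20)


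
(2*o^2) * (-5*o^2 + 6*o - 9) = -10*o^4 + 12*o^3 - 18*o^2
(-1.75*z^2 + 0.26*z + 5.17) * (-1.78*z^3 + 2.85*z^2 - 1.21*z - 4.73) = 3.115*z^5 - 5.4503*z^4 - 6.3441*z^3 + 22.6974*z^2 - 7.4855*z - 24.4541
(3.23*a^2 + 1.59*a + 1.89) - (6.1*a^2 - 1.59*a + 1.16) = -2.87*a^2 + 3.18*a + 0.73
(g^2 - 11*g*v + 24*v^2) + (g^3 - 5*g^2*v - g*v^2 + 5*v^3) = g^3 - 5*g^2*v + g^2 - g*v^2 - 11*g*v + 5*v^3 + 24*v^2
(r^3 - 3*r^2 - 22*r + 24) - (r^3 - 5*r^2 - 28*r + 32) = 2*r^2 + 6*r - 8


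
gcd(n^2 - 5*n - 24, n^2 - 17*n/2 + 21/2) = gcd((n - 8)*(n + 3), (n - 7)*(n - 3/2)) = 1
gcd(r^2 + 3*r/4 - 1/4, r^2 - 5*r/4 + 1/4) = r - 1/4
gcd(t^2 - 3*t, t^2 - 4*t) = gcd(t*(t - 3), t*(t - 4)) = t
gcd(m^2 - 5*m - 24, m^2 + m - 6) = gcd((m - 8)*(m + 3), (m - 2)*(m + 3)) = m + 3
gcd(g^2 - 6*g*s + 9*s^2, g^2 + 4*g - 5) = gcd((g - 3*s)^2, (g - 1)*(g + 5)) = 1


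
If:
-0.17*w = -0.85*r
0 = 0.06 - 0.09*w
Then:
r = 0.13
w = 0.67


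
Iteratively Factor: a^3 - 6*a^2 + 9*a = (a - 3)*(a^2 - 3*a) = a*(a - 3)*(a - 3)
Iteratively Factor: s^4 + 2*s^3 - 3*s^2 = (s - 1)*(s^3 + 3*s^2) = s*(s - 1)*(s^2 + 3*s) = s*(s - 1)*(s + 3)*(s)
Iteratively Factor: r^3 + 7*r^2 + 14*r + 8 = (r + 1)*(r^2 + 6*r + 8) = (r + 1)*(r + 2)*(r + 4)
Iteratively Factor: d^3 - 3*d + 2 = (d - 1)*(d^2 + d - 2) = (d - 1)*(d + 2)*(d - 1)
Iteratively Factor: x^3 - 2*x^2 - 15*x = (x)*(x^2 - 2*x - 15) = x*(x + 3)*(x - 5)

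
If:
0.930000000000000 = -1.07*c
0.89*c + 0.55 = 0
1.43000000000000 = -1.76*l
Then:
No Solution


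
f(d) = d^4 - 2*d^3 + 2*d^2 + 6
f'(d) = 4*d^3 - 6*d^2 + 4*d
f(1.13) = 7.30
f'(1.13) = 2.63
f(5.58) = 690.27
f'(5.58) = 530.47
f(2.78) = 38.22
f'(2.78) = 50.69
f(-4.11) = 463.98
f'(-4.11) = -395.50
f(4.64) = 312.79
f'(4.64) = 288.97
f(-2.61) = 101.59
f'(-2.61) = -122.43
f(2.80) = 39.24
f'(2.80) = 51.97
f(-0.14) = 6.05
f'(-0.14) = -0.69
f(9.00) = 5271.00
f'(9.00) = 2466.00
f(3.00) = 51.00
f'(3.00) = 66.00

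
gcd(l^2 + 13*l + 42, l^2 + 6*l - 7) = l + 7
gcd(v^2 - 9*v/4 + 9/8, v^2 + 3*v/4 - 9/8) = v - 3/4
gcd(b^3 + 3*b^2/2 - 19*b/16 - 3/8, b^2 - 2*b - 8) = b + 2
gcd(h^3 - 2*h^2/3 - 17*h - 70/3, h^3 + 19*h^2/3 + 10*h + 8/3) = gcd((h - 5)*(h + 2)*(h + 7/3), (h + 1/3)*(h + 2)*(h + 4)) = h + 2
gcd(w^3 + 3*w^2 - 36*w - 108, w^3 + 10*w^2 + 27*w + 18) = w^2 + 9*w + 18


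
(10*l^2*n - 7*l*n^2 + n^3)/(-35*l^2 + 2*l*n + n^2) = n*(-2*l + n)/(7*l + n)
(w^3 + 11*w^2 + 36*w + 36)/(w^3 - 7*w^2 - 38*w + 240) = (w^2 + 5*w + 6)/(w^2 - 13*w + 40)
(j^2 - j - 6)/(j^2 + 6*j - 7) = (j^2 - j - 6)/(j^2 + 6*j - 7)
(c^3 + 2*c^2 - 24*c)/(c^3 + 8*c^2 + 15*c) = (c^2 + 2*c - 24)/(c^2 + 8*c + 15)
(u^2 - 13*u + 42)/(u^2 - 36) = (u - 7)/(u + 6)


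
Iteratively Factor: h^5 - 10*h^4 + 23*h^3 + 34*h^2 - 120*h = (h)*(h^4 - 10*h^3 + 23*h^2 + 34*h - 120) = h*(h - 4)*(h^3 - 6*h^2 - h + 30) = h*(h - 4)*(h - 3)*(h^2 - 3*h - 10) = h*(h - 5)*(h - 4)*(h - 3)*(h + 2)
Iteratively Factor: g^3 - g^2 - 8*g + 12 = (g - 2)*(g^2 + g - 6) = (g - 2)*(g + 3)*(g - 2)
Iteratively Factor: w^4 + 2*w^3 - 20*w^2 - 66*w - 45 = (w + 1)*(w^3 + w^2 - 21*w - 45) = (w + 1)*(w + 3)*(w^2 - 2*w - 15) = (w + 1)*(w + 3)^2*(w - 5)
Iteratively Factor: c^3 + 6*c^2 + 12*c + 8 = (c + 2)*(c^2 + 4*c + 4) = (c + 2)^2*(c + 2)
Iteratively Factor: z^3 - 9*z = (z)*(z^2 - 9) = z*(z + 3)*(z - 3)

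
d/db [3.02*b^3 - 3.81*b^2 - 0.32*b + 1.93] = 9.06*b^2 - 7.62*b - 0.32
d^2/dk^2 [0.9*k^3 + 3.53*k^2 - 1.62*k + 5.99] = 5.4*k + 7.06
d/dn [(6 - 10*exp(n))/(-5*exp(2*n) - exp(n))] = 2*(-25*exp(2*n) + 30*exp(n) + 3)*exp(-n)/(25*exp(2*n) + 10*exp(n) + 1)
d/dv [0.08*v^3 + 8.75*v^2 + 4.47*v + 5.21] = 0.24*v^2 + 17.5*v + 4.47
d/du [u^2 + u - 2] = 2*u + 1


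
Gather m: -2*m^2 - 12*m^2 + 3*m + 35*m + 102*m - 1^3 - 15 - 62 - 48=-14*m^2 + 140*m - 126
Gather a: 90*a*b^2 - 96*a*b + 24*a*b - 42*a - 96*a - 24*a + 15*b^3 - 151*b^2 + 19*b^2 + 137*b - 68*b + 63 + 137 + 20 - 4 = a*(90*b^2 - 72*b - 162) + 15*b^3 - 132*b^2 + 69*b + 216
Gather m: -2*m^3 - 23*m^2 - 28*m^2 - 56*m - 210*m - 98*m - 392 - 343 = -2*m^3 - 51*m^2 - 364*m - 735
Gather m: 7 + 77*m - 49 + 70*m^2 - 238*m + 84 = 70*m^2 - 161*m + 42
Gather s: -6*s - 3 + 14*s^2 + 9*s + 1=14*s^2 + 3*s - 2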